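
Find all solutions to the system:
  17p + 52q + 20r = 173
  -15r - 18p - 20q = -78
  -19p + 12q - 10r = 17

infinitely many solutions

Row-reduce:
R1 ← R1 / (17).
R2 ← R2 + 18·R1.
R3 ← R3 + 19·R1.
R2 ← R2 / (596/17).
R1 ← R1 − 52/17·R2.
R3 ← R3 − 1192/17·R2.
Rank is 2 with 3 unknowns, leaving r free.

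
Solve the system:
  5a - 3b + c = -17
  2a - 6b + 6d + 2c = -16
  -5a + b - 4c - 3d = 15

infinitely many solutions

Row-reduce:
R1 ← R1 / (5).
R2 ← R2 − 2·R1.
R3 ← R3 + 5·R1.
R2 ← R2 / (-24/5).
R1 ← R1 + 3/5·R2.
R3 ← R3 + 2·R2.
R3 ← R3 / (-11/3).
R2 ← R2 + 1/3·R3.
Rank is 3 with 4 unknowns, leaving d free.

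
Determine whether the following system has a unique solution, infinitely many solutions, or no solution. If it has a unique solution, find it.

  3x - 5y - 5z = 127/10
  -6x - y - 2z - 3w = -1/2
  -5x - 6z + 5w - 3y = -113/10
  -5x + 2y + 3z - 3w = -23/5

x = 7/5, y = -3/2, z = -1/5, w = -2

Row-reduce the augmented matrix:
R1 ← R1 / (3).
R2 ← R2 + 6·R1.
R3 ← R3 + 5·R1.
R4 ← R4 + 5·R1.
R2 ← R2 / (-11).
R1 ← R1 + 5/3·R2.
R3 ← R3 + 34/3·R2.
R4 ← R4 + 19/3·R2.
R3 ← R3 / (-65/33).
R1 ← R1 − 5/33·R3.
R2 ← R2 − 12/11·R3.
R4 ← R4 − 52/33·R3.
R4 ← R4 / (26/5).
R1 ← R1 − 14/13·R4.
R2 ← R2 − 309/65·R4.
R3 ← R3 + 267/65·R4.
Reading off the reduced rows gives x = 7/5, y = -3/2, z = -1/5, w = -2.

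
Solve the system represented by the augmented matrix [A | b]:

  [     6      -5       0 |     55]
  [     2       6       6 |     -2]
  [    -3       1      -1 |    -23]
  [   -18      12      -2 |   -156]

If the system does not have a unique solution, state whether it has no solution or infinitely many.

x_1 = 5, x_2 = -5, x_3 = 3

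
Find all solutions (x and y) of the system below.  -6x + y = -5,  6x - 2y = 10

Row-reduce the augmented matrix:
R1 ← R1 / (-6).
R2 ← R2 − 6·R1.
R2 ← R2 / (-1).
R1 ← R1 + 1/6·R2.
Reading off the reduced rows gives x = 0, y = -5.

x = 0, y = -5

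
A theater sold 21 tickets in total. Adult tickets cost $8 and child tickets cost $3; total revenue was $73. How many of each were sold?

adult tickets: 2, child tickets: 19

Let a = adult tickets, c = child tickets.
  a + c = 21
  3c + 8a = 73
Row-reduce the augmented matrix:
R2 ← R2 − 8·R1.
R2 ← R2 / (-5).
R1 ← R1 − 1·R2.
Reading off the reduced rows gives a = 2, c = 19.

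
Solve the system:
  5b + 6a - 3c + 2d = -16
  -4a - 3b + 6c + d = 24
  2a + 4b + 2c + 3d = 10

Row-reduce:
R1 ← R1 / (6).
R2 ← R2 + 4·R1.
R3 ← R3 − 2·R1.
R2 ← R2 / (1/3).
R1 ← R1 − 5/6·R2.
R3 ← R3 − 7/3·R2.
R3 ← R3 / (-25).
R1 ← R1 + 21/2·R3.
R2 ← R2 − 12·R3.
Rank is 3 with 4 unknowns, leaving d free.

infinitely many solutions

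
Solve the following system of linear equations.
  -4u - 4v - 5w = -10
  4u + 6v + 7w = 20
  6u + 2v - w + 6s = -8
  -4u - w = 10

infinitely many solutions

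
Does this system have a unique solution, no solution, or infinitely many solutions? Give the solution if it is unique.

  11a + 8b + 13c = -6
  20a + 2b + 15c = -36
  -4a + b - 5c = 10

Row-reduce the augmented matrix:
R1 ← R1 / (11).
R2 ← R2 − 20·R1.
R3 ← R3 + 4·R1.
R2 ← R2 / (-138/11).
R1 ← R1 − 8/11·R2.
R3 ← R3 − 43/11·R2.
R3 ← R3 / (-409/138).
R1 ← R1 − 47/69·R3.
R2 ← R2 − 95/138·R3.
Reading off the reduced rows gives a = -2, b = 2, c = 0.

a = -2, b = 2, c = 0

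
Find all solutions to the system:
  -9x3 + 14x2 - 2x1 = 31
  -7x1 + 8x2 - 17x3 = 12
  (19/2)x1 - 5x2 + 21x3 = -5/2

infinitely many solutions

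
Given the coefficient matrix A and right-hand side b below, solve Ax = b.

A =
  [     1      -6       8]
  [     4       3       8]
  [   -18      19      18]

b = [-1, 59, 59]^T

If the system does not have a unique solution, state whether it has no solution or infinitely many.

x_1 = 5, x_2 = 5, x_3 = 3

Row-reduce the augmented matrix:
R2 ← R2 − 4·R1.
R3 ← R3 + 18·R1.
R2 ← R2 / (27).
R1 ← R1 + 6·R2.
R3 ← R3 + 89·R2.
R3 ← R3 / (746/9).
R1 ← R1 − 8/3·R3.
R2 ← R2 + 8/9·R3.
Reading off the reduced rows gives x_1 = 5, x_2 = 5, x_3 = 3.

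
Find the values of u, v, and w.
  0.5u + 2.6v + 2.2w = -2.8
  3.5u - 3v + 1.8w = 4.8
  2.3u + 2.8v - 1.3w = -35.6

Row-reduce the augmented matrix:
R1 ← R1 / (1/2).
R2 ← R2 − 7/2·R1.
R3 ← R3 − 23/10·R1.
R2 ← R2 / (-106/5).
R1 ← R1 − 26/5·R2.
R3 ← R3 + 229/25·R2.
R3 ← R3 / (-14691/2650).
R1 ← R1 − 282/265·R3.
R2 ← R2 − 34/53·R3.
Reading off the reduced rows gives u = -6, v = -5, w = 6.

u = -6, v = -5, w = 6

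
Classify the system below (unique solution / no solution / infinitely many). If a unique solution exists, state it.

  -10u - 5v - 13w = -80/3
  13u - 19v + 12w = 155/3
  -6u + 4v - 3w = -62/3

Row-reduce the augmented matrix:
R1 ← R1 / (-10).
R2 ← R2 − 13·R1.
R3 ← R3 + 6·R1.
R2 ← R2 / (-51/2).
R1 ← R1 − 1/2·R2.
R3 ← R3 − 7·R2.
R3 ← R3 / (881/255).
R1 ← R1 − 307/255·R3.
R2 ← R2 − 49/255·R3.
Reading off the reduced rows gives u = 3, v = -2/3, w = 0.

u = 3, v = -2/3, w = 0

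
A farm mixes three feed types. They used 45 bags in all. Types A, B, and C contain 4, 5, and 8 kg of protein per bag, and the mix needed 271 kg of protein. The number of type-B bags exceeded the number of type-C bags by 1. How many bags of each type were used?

Let a = type-A bags, b = type-B bags, c = type-C bags.
  a + b + c = 45
  4a + 5b + 8c = 271
  b - c = 1
Row-reduce the augmented matrix:
R2 ← R2 − 4·R1.
R1 ← R1 − 1·R2.
R3 ← R3 − 1·R2.
R3 ← R3 / (-5).
R1 ← R1 + 3·R3.
R2 ← R2 − 4·R3.
Reading off the reduced rows gives a = 8, b = 19, c = 18.

type-A bags: 8, type-B bags: 19, type-C bags: 18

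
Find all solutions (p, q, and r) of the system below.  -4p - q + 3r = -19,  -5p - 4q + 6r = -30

infinitely many solutions

Row-reduce:
R1 ← R1 / (-4).
R2 ← R2 + 5·R1.
R2 ← R2 / (-11/4).
R1 ← R1 − 1/4·R2.
Rank is 2 with 3 unknowns, leaving r free.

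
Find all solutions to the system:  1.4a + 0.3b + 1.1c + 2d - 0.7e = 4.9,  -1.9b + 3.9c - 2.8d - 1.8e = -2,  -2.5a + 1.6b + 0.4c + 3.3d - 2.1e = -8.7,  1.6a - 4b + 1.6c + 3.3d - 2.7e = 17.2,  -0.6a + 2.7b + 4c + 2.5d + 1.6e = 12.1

a = 1, b = -4, c = 2, d = 3, e = 5

Row-reduce the augmented matrix:
R1 ← R1 / (7/5).
R3 ← R3 + 5/2·R1.
R4 ← R4 − 8/5·R1.
R5 ← R5 + 3/5·R1.
R2 ← R2 / (-19/10).
R1 ← R1 − 3/14·R2.
R3 ← R3 − 299/140·R2.
R4 ← R4 + 152/35·R2.
R5 ← R5 − 99/35·R2.
R3 ← R3 / (1795/266).
R1 ← R1 − 163/133·R3.
R2 ← R2 + 39/19·R3.
R4 ← R4 + 60/7·R3.
R5 ← R5 − 13669/1330·R3.
R4 ← R4 / (43599/3590).
R1 ← R1 − 3917/8975·R4.
R2 ← R2 − 23393/8975·R4.
R3 ← R3 − 4953/8975·R4.
R5 ← R5 + 290927/44875·R4.
R5 ← R5 / (94664503/21799500).
R1 ← R1 − 478028/1089975·R5.
R2 ← R2 − 659449/2179950·R5.
R3 ← R3 + 426357/726650·R5.
R4 ← R4 + 16553/43599·R5.
Reading off the reduced rows gives a = 1, b = -4, c = 2, d = 3, e = 5.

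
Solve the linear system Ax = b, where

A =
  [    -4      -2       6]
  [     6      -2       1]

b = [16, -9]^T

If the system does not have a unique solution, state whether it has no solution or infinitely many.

Row-reduce:
R1 ← R1 / (-4).
R2 ← R2 − 6·R1.
R2 ← R2 / (-5).
R1 ← R1 − 1/2·R2.
Rank is 2 with 3 unknowns, leaving x_3 free.

infinitely many solutions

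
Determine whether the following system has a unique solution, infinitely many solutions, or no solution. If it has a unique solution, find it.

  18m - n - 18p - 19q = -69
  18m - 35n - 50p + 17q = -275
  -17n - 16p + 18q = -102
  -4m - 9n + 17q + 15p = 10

Row-reduce:
R1 ← R1 / (18).
R2 ← R2 − 18·R1.
R4 ← R4 + 4·R1.
R2 ← R2 / (-34).
R1 ← R1 + 1/18·R2.
R3 ← R3 + 17·R2.
R4 ← R4 + 83/9·R2.
Swap R3 and R4.
R3 ← R3 / (3011/153).
R1 ← R1 + 145/153·R3.
R2 ← R2 − 16/17·R3.
Row 4 reduces to 0 = 1, a contradiction. The system is inconsistent.

no solution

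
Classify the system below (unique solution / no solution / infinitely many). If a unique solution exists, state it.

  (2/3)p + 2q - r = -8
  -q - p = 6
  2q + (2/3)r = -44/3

p = 0, q = -6, r = -4

Row-reduce the augmented matrix:
R1 ← R1 / (2/3).
R2 ← R2 + 1·R1.
R2 ← R2 / (2).
R1 ← R1 − 3·R2.
R3 ← R3 − 2·R2.
R3 ← R3 / (13/6).
R1 ← R1 − 3/4·R3.
R2 ← R2 + 3/4·R3.
Reading off the reduced rows gives p = 0, q = -6, r = -4.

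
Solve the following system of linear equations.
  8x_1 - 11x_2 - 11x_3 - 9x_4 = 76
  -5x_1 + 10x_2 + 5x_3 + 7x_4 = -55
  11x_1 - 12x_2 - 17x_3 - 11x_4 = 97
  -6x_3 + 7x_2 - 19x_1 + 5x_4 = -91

Row-reduce:
R1 ← R1 / (8).
R2 ← R2 + 5·R1.
R3 ← R3 − 11·R1.
R4 ← R4 + 19·R1.
R2 ← R2 / (25/8).
R1 ← R1 + 11/8·R2.
R3 ← R3 − 25/8·R2.
R4 ← R4 + 153/8·R2.
Swap R3 and R4.
R3 ← R3 / (-218/5).
R1 ← R1 + 11/5·R3.
R2 ← R2 + 3/5·R3.
Rank is 3 with 4 unknowns, leaving x_4 free.

infinitely many solutions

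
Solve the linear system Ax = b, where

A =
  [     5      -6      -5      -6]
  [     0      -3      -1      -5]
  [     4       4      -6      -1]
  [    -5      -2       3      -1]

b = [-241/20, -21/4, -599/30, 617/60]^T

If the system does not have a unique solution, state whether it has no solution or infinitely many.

x_1 = -1, x_2 = -5/3, x_3 = 5/4, x_4 = 9/5

Row-reduce the augmented matrix:
R1 ← R1 / (5).
R3 ← R3 − 4·R1.
R4 ← R4 + 5·R1.
R2 ← R2 / (-3).
R1 ← R1 + 6/5·R2.
R3 ← R3 − 44/5·R2.
R4 ← R4 + 8·R2.
R3 ← R3 / (-74/15).
R1 ← R1 + 3/5·R3.
R2 ← R2 − 1/3·R3.
R4 ← R4 − 2/3·R3.
R4 ← R4 / (180/37).
R1 ← R1 − 157/74·R4.
R2 ← R2 − 69/74·R4.
R3 ← R3 − 163/74·R4.
Reading off the reduced rows gives x_1 = -1, x_2 = -5/3, x_3 = 5/4, x_4 = 9/5.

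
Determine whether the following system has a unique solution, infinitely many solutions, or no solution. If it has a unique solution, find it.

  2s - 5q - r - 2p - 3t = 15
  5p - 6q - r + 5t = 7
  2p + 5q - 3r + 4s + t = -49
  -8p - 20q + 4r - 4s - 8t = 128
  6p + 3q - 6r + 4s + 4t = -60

infinitely many solutions

Row-reduce:
R1 ← R1 / (-2).
R2 ← R2 − 5·R1.
R3 ← R3 − 2·R1.
R4 ← R4 + 8·R1.
R5 ← R5 − 6·R1.
R2 ← R2 / (-37/2).
R1 ← R1 − 5/2·R2.
R5 ← R5 + 12·R2.
R3 ← R3 / (-4).
R1 ← R1 − 1/37·R3.
R2 ← R2 − 7/37·R3.
R4 ← R4 − 8·R3.
R5 ← R5 + 249/37·R3.
Swap R4 and R5.
R4 ← R4 / (-247/74).
R1 ← R1 + 21/74·R4.
R2 ← R2 − 1/74·R4.
R3 ← R3 + 3/2·R4.
Rank is 4 with 5 unknowns, leaving t free.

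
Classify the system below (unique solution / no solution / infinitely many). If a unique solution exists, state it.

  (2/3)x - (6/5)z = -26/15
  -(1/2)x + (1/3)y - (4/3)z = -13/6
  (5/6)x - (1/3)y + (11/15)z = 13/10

Row-reduce:
R1 ← R1 / (2/3).
R2 ← R2 + 1/2·R1.
R3 ← R3 − 5/6·R1.
R2 ← R2 / (1/3).
R3 ← R3 + 1/3·R2.
Rank is 2 with 3 unknowns, leaving z free.

infinitely many solutions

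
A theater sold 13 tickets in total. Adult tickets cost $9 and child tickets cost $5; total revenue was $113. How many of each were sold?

adult tickets: 12, child tickets: 1

Let a = adult tickets, c = child tickets.
  a + c = 13
  5c + 9a = 113
Row-reduce the augmented matrix:
R2 ← R2 − 9·R1.
R2 ← R2 / (-4).
R1 ← R1 − 1·R2.
Reading off the reduced rows gives a = 12, c = 1.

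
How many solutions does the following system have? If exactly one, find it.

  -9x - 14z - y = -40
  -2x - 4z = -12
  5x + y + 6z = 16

Row-reduce:
R1 ← R1 / (-9).
R2 ← R2 + 2·R1.
R3 ← R3 − 5·R1.
R2 ← R2 / (2/9).
R1 ← R1 − 1/9·R2.
R3 ← R3 − 4/9·R2.
Rank is 2 with 3 unknowns, leaving z free.

infinitely many solutions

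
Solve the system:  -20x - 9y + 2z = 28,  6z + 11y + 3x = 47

Row-reduce:
R1 ← R1 / (-20).
R2 ← R2 − 3·R1.
R2 ← R2 / (193/20).
R1 ← R1 − 9/20·R2.
Rank is 2 with 3 unknowns, leaving z free.

infinitely many solutions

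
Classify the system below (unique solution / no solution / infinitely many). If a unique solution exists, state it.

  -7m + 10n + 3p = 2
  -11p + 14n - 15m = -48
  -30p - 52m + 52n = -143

no solution

Row-reduce:
R1 ← R1 / (-7).
R2 ← R2 + 15·R1.
R3 ← R3 + 52·R1.
R2 ← R2 / (-52/7).
R1 ← R1 + 10/7·R2.
R3 ← R3 + 156/7·R2.
Row 3 reduces to 0 = -1, a contradiction. The system is inconsistent.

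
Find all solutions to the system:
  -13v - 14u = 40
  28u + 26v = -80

Row-reduce:
R1 ← R1 / (-14).
R2 ← R2 − 28·R1.
Rank is 1 with 2 unknowns, leaving v free.

infinitely many solutions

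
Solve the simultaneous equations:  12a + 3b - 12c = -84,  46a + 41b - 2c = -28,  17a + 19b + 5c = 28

Row-reduce:
R1 ← R1 / (12).
R2 ← R2 − 46·R1.
R3 ← R3 − 17·R1.
R2 ← R2 / (59/2).
R1 ← R1 − 1/4·R2.
R3 ← R3 − 59/4·R2.
Rank is 2 with 3 unknowns, leaving c free.

infinitely many solutions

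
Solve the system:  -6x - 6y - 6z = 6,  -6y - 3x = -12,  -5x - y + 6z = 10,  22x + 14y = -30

Row-reduce:
R1 ← R1 / (-6).
R2 ← R2 + 3·R1.
R3 ← R3 + 5·R1.
R4 ← R4 − 22·R1.
R2 ← R2 / (-3).
R1 ← R1 − 1·R2.
R3 ← R3 − 4·R2.
R4 ← R4 + 8·R2.
R3 ← R3 / (15).
R1 ← R1 − 2·R3.
R2 ← R2 + 1·R3.
R4 ← R4 + 30·R3.
Row 4 reduces to 0 = 2, a contradiction. The system is inconsistent.

no solution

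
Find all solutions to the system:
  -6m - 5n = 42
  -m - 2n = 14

From equation 2: m = -14 − 2·n.
Substitute into equation 1 and solve: n = -6.
Then m = -2.

m = -2, n = -6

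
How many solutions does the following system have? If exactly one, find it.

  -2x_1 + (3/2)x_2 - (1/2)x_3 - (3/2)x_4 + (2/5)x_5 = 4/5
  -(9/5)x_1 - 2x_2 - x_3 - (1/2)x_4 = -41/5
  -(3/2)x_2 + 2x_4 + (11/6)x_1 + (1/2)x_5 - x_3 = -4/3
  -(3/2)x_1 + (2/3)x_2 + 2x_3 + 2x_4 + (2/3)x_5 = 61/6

infinitely many solutions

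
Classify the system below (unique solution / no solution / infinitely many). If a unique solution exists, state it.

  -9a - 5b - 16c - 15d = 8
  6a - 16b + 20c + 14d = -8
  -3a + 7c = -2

infinitely many solutions

Row-reduce:
R1 ← R1 / (-9).
R2 ← R2 − 6·R1.
R3 ← R3 + 3·R1.
R2 ← R2 / (-58/3).
R1 ← R1 − 5/9·R2.
R3 ← R3 − 5/3·R2.
R3 ← R3 / (381/29).
R1 ← R1 − 178/87·R3.
R2 ← R2 + 14/29·R3.
Rank is 3 with 4 unknowns, leaving d free.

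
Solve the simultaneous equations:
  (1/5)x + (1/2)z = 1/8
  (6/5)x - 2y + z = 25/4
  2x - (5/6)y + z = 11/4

Row-reduce the augmented matrix:
R1 ← R1 / (1/5).
R2 ← R2 − 6/5·R1.
R3 ← R3 − 2·R1.
R2 ← R2 / (-2).
R3 ← R3 + 5/6·R2.
R3 ← R3 / (-19/6).
R1 ← R1 − 5/2·R3.
R2 ← R2 − 1·R3.
Reading off the reduced rows gives x = 0, y = -3, z = 1/4.

x = 0, y = -3, z = 1/4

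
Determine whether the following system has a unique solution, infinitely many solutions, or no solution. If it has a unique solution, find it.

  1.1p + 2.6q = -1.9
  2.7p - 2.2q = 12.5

Row-reduce the augmented matrix:
R1 ← R1 / (11/10).
R2 ← R2 − 27/10·R1.
R2 ← R2 / (-472/55).
R1 ← R1 − 26/11·R2.
Reading off the reduced rows gives p = 3, q = -2.

p = 3, q = -2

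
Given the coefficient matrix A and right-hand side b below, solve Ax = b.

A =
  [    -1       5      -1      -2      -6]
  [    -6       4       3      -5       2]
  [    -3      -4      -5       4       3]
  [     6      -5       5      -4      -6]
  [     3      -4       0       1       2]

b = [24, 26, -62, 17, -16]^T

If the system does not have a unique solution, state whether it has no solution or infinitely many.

Row-reduce the augmented matrix:
R1 ← R1 / (-1).
R2 ← R2 + 6·R1.
R3 ← R3 + 3·R1.
R4 ← R4 − 6·R1.
R5 ← R5 − 3·R1.
R2 ← R2 / (-26).
R1 ← R1 + 5·R2.
R3 ← R3 + 19·R2.
R4 ← R4 − 25·R2.
R5 ← R5 − 11·R2.
R3 ← R3 / (-223/26).
R1 ← R1 + 19/26·R3.
R2 ← R2 + 9/26·R3.
R4 ← R4 − 199/26·R3.
R5 ← R5 − 21/26·R3.
R4 ← R4 / (-1095/223).
R1 ← R1 − 53/223·R4.
R2 ← R2 + 104/223·R4.
R3 ← R3 + 127/223·R4.
R5 ← R5 + 352/223·R4.
R5 ← R5 / (229/73).
R1 ← R1 + 94/73·R5.
R2 ← R2 + 7/73·R5.
R3 ← R3 − 155/73·R5.
R4 ← R4 − 171/73·R5.
Reading off the reduced rows gives x_1 = 3, x_2 = 6, x_3 = 5, x_4 = -1, x_5 = 0.

x_1 = 3, x_2 = 6, x_3 = 5, x_4 = -1, x_5 = 0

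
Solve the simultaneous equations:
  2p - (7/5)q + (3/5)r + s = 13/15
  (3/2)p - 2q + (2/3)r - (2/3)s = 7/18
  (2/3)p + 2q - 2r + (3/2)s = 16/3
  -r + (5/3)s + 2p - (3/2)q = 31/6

p = 1, q = -1/3, r = -8/3, s = 0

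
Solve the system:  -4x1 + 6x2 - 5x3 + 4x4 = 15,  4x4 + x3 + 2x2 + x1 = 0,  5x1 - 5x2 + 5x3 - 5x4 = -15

infinitely many solutions

Row-reduce:
R1 ← R1 / (-4).
R2 ← R2 − 1·R1.
R3 ← R3 − 5·R1.
R2 ← R2 / (7/2).
R1 ← R1 + 3/2·R2.
R3 ← R3 − 5/2·R2.
R3 ← R3 / (-15/14).
R1 ← R1 − 8/7·R3.
R2 ← R2 + 1/14·R3.
Rank is 3 with 4 unknowns, leaving x4 free.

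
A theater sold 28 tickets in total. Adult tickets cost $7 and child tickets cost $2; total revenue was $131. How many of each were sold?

Let a = adult tickets, c = child tickets.
  a + c = 28
  7a + 2c = 131
Row-reduce the augmented matrix:
R2 ← R2 − 7·R1.
R2 ← R2 / (-5).
R1 ← R1 − 1·R2.
Reading off the reduced rows gives a = 15, c = 13.

adult tickets: 15, child tickets: 13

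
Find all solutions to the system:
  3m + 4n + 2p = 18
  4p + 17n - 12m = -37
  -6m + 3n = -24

Row-reduce:
R1 ← R1 / (3).
R2 ← R2 + 12·R1.
R3 ← R3 + 6·R1.
R2 ← R2 / (33).
R1 ← R1 − 4/3·R2.
R3 ← R3 − 11·R2.
Row 3 reduces to 0 = 1/3, a contradiction. The system is inconsistent.

no solution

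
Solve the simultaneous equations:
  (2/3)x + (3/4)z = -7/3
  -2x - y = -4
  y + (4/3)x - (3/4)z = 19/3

infinitely many solutions

Row-reduce:
R1 ← R1 / (2/3).
R2 ← R2 + 2·R1.
R3 ← R3 − 4/3·R1.
R2 ← R2 / (-1).
R3 ← R3 − 1·R2.
Rank is 2 with 3 unknowns, leaving z free.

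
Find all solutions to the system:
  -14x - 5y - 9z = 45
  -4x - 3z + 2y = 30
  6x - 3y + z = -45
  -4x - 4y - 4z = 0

x = -5, y = 5, z = 0

Row-reduce the augmented matrix:
R1 ← R1 / (-14).
R2 ← R2 + 4·R1.
R3 ← R3 − 6·R1.
R4 ← R4 + 4·R1.
R2 ← R2 / (24/7).
R1 ← R1 − 5/14·R2.
R3 ← R3 + 36/7·R2.
R4 ← R4 + 18/7·R2.
R3 ← R3 / (-7/2).
R1 ← R1 − 11/16·R3.
R2 ← R2 + 1/8·R3.
R4 ← R4 + 7/4·R3.
R4 reduces to 0 = 0, so the extra equation is consistent.
Reading off the reduced rows gives x = -5, y = 5, z = 0.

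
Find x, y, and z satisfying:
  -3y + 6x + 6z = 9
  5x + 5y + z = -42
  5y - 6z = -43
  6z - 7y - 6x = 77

Row-reduce the augmented matrix:
R1 ← R1 / (6).
R2 ← R2 − 5·R1.
R4 ← R4 + 6·R1.
R2 ← R2 / (15/2).
R1 ← R1 + 1/2·R2.
R3 ← R3 − 5·R2.
R4 ← R4 + 10·R2.
R3 ← R3 / (-10/3).
R1 ← R1 − 11/15·R3.
R2 ← R2 + 8/15·R3.
R4 ← R4 − 20/3·R3.
R4 reduces to 0 = 0, so the extra equation is consistent.
Reading off the reduced rows gives x = -4, y = -5, z = 3.

x = -4, y = -5, z = 3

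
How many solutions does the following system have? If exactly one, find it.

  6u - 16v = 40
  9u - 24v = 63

no solution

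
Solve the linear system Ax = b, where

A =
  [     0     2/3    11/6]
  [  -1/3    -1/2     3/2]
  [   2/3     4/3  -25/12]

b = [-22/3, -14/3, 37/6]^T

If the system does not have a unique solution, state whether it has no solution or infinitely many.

no solution

Row-reduce:
Swap R1 and R2.
R1 ← R1 / (-1/3).
R3 ← R3 − 2/3·R1.
R2 ← R2 / (2/3).
R1 ← R1 − 3/2·R2.
R3 ← R3 − 1/3·R2.
Row 3 reduces to 0 = 1/2, a contradiction. The system is inconsistent.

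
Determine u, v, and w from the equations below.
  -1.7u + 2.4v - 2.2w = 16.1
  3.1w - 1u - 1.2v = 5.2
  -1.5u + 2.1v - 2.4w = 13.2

u = -5, v = 5, w = 2

Row-reduce the augmented matrix:
R1 ← R1 / (-17/10).
R2 ← R2 + 1·R1.
R3 ← R3 + 3/2·R1.
R2 ← R2 / (-222/85).
R1 ← R1 + 24/17·R2.
R3 ← R3 + 3/170·R2.
R3 ← R3 / (-723/1480).
R1 ← R1 + 40/37·R3.
R2 ← R2 + 249/148·R3.
Reading off the reduced rows gives u = -5, v = 5, w = 2.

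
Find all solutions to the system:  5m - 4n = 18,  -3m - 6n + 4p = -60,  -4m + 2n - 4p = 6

Row-reduce the augmented matrix:
R1 ← R1 / (5).
R2 ← R2 + 3·R1.
R3 ← R3 + 4·R1.
R2 ← R2 / (-42/5).
R1 ← R1 + 4/5·R2.
R3 ← R3 + 6/5·R2.
R3 ← R3 / (-32/7).
R1 ← R1 + 8/21·R3.
R2 ← R2 + 10/21·R3.
Reading off the reduced rows gives m = 6, n = 3, p = -6.

m = 6, n = 3, p = -6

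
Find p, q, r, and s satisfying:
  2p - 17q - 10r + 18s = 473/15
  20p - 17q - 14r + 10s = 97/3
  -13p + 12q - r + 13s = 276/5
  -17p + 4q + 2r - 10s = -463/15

Row-reduce the augmented matrix:
R1 ← R1 / (2).
R2 ← R2 − 20·R1.
R3 ← R3 + 13·R1.
R4 ← R4 + 17·R1.
R2 ← R2 / (153).
R1 ← R1 + 17/2·R2.
R3 ← R3 + 197/2·R2.
R4 ← R4 + 281/2·R2.
R3 ← R3 / (-1627/153).
R1 ← R1 + 2/9·R3.
R2 ← R2 − 86/153·R3.
R4 ← R4 + 616/153·R3.
R4 ← R4 / (-33994/1627).
R1 ← R1 + 1422/1627·R4.
R2 ← R2 + 40/1627·R4.
R3 ← R3 + 3145/1627·R4.
Reading off the reduced rows gives p = 3/5, q = 7/3, r = -5/2, s = 5/2.

p = 3/5, q = 7/3, r = -5/2, s = 5/2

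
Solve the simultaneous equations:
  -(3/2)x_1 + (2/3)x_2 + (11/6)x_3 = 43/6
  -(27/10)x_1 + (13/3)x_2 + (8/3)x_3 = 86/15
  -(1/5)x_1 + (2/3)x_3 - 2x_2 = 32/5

Row-reduce:
R1 ← R1 / (-3/2).
R2 ← R2 + 27/10·R1.
R3 ← R3 + 1/5·R1.
R2 ← R2 / (47/15).
R1 ← R1 + 4/9·R2.
R3 ← R3 + 94/45·R2.
Row 3 reduces to 0 = 2/3, a contradiction. The system is inconsistent.

no solution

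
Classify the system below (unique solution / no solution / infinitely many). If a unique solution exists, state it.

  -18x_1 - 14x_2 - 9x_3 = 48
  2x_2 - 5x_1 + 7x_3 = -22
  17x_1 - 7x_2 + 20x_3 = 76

x_1 = 2, x_2 = -6, x_3 = 0

Row-reduce the augmented matrix:
R1 ← R1 / (-18).
R2 ← R2 + 5·R1.
R3 ← R3 − 17·R1.
R2 ← R2 / (53/9).
R1 ← R1 − 7/9·R2.
R3 ← R3 + 182/9·R2.
R3 ← R3 / (4677/106).
R1 ← R1 + 40/53·R3.
R2 ← R2 − 171/106·R3.
Reading off the reduced rows gives x_1 = 2, x_2 = -6, x_3 = 0.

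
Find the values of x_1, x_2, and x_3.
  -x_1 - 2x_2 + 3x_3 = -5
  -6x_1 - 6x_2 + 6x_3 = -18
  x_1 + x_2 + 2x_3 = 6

Row-reduce the augmented matrix:
R1 ← R1 / (-1).
R2 ← R2 + 6·R1.
R3 ← R3 − 1·R1.
R2 ← R2 / (6).
R1 ← R1 − 2·R2.
R3 ← R3 + 1·R2.
R3 ← R3 / (3).
R1 ← R1 − 1·R3.
R2 ← R2 + 2·R3.
Reading off the reduced rows gives x_1 = 0, x_2 = 4, x_3 = 1.

x_1 = 0, x_2 = 4, x_3 = 1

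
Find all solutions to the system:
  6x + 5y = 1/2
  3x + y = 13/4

Row-reduce the augmented matrix:
R1 ← R1 / (6).
R2 ← R2 − 3·R1.
R2 ← R2 / (-3/2).
R1 ← R1 − 5/6·R2.
Reading off the reduced rows gives x = 7/4, y = -2.

x = 7/4, y = -2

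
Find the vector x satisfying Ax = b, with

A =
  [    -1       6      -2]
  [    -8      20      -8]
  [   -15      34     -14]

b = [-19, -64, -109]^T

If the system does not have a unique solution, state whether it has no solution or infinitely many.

infinitely many solutions

Row-reduce:
R1 ← R1 / (-1).
R2 ← R2 + 8·R1.
R3 ← R3 + 15·R1.
R2 ← R2 / (-28).
R1 ← R1 + 6·R2.
R3 ← R3 + 56·R2.
Rank is 2 with 3 unknowns, leaving x_3 free.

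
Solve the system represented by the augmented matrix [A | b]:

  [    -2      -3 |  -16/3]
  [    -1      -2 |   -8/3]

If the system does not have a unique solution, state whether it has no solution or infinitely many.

x_1 = 8/3, x_2 = 0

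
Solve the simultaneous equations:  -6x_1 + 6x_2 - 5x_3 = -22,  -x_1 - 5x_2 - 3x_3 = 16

Row-reduce:
R1 ← R1 / (-6).
R2 ← R2 + 1·R1.
R2 ← R2 / (-6).
R1 ← R1 + 1·R2.
Rank is 2 with 3 unknowns, leaving x_3 free.

infinitely many solutions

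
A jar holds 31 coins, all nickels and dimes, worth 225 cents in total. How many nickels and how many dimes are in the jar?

nickels: 17, dimes: 14

Let n = nickels, d = dimes.
  n + d = 31
  5n + 10d = 225
From equation 1: n = 31 − d.
Substitute into equation 2 and solve: d = 14.
Then n = 17.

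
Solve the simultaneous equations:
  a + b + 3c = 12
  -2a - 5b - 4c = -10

Row-reduce:
R2 ← R2 + 2·R1.
R2 ← R2 / (-3).
R1 ← R1 − 1·R2.
Rank is 2 with 3 unknowns, leaving c free.

infinitely many solutions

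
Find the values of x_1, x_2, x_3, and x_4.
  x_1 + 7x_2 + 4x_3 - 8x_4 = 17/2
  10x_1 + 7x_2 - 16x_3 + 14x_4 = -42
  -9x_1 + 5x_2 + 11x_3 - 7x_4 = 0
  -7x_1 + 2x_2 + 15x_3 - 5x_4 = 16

x_1 = 5/2, x_2 = -2, x_3 = 2, x_4 = -3/2

Row-reduce the augmented matrix:
R2 ← R2 − 10·R1.
R3 ← R3 + 9·R1.
R4 ← R4 + 7·R1.
R2 ← R2 / (-63).
R1 ← R1 − 7·R2.
R3 ← R3 − 68·R2.
R4 ← R4 − 51·R2.
R3 ← R3 / (-121/9).
R1 ← R1 + 20/9·R3.
R2 ← R2 − 8/9·R3.
R4 ← R4 + 7/3·R3.
R4 ← R4 / (9484/847).
R1 ← R1 + 1074/847·R4.
R2 ← R2 + 6/847·R4.
R3 ← R3 + 1415/847·R4.
Reading off the reduced rows gives x_1 = 5/2, x_2 = -2, x_3 = 2, x_4 = -3/2.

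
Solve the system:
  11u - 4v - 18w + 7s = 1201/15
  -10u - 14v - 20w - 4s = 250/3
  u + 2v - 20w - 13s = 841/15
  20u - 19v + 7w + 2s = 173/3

Row-reduce the augmented matrix:
R1 ← R1 / (11).
R2 ← R2 + 10·R1.
R3 ← R3 − 1·R1.
R4 ← R4 − 20·R1.
R2 ← R2 / (-194/11).
R1 ← R1 + 4/11·R2.
R3 ← R3 − 26/11·R2.
R4 ← R4 + 129/11·R2.
R3 ← R3 / (-2254/97).
R1 ← R1 + 86/97·R3.
R2 ← R2 − 200/97·R3.
R4 ← R4 − 6199/97·R3.
R4 ← R4 / (-55145/1127).
R1 ← R1 − 1235/1127·R4.
R2 ← R2 + 1483/1127·R4.
R3 ← R3 − 646/1127·R4.
Reading off the reduced rows gives u = 7/5, v = -8/3, w = -3, s = 0.

u = 7/5, v = -8/3, w = -3, s = 0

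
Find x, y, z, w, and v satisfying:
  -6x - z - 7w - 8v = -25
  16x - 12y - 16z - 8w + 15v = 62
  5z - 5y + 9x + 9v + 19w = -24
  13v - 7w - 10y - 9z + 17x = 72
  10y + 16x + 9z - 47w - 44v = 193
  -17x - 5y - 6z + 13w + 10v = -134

Row-reduce the augmented matrix:
R1 ← R1 / (-6).
R2 ← R2 − 16·R1.
R3 ← R3 − 9·R1.
R4 ← R4 − 17·R1.
R5 ← R5 − 16·R1.
R6 ← R6 + 17·R1.
R2 ← R2 / (-12).
R3 ← R3 + 5·R2.
R4 ← R4 + 10·R2.
R5 ← R5 − 10·R2.
R6 ← R6 + 5·R2.
R3 ← R3 / (203/18).
R1 ← R1 − 1/6·R3.
R2 ← R2 − 14/9·R3.
R4 ← R4 − 67/18·R3.
R5 ← R5 + 83/9·R3.
R6 ← R6 − 83/18·R3.
R4 ← R4 / (-2250/203).
R1 ← R1 − 178/203·R4.
R2 ← R2 + 14/29·R4.
R3 ← R3 − 353/203·R4.
R5 ← R5 + 14586/203·R4.
R6 ← R6 − 7293/203·R4.
R5 ← R5 / (-64841/1500).
R1 ← R1 − 1126/1125·R5.
R2 ← R2 − 859/1125·R5.
R3 ← R3 + 6317/9000·R5.
R4 ← R4 − 3467/9000·R5.
R6 ← R6 − 64841/3000·R5.
R6 reduces to 0 = 0, so the extra equation is consistent.
Reading off the reduced rows gives x = 5, y = 6, z = 0, w = -3, v = 2.

x = 5, y = 6, z = 0, w = -3, v = 2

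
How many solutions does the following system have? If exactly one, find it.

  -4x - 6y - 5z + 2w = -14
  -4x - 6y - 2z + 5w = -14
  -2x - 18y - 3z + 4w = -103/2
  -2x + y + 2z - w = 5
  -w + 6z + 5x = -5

Row-reduce:
R1 ← R1 / (-4).
R2 ← R2 + 4·R1.
R3 ← R3 + 2·R1.
R4 ← R4 + 2·R1.
R5 ← R5 − 5·R1.
Swap R2 and R3.
R2 ← R2 / (-15).
R1 ← R1 − 3/2·R2.
R4 ← R4 − 4·R2.
R5 ← R5 + 15/2·R2.
R3 ← R3 / (3).
R1 ← R1 − 6/5·R3.
R2 ← R2 − 1/30·R3.
R4 ← R4 − 131/30·R3.
R4 ← R4 / (-167/30).
R1 ← R1 + 7/5·R4.
R2 ← R2 + 7/30·R4.
R3 ← R3 − 1·R4.
Row 5 reduces to 0 = -1/4, a contradiction. The system is inconsistent.

no solution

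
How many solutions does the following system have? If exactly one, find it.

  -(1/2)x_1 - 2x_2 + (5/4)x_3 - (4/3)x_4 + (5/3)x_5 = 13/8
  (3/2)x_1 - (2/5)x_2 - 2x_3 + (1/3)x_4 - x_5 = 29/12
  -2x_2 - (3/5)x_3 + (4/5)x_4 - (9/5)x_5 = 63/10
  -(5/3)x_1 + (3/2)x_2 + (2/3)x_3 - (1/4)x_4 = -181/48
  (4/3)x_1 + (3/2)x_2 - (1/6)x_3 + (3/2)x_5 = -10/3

x_1 = -1, x_2 = -5/2, x_3 = -3/2, x_4 = 11/4, x_5 = 1

Row-reduce the augmented matrix:
R1 ← R1 / (-1/2).
R2 ← R2 − 3/2·R1.
R4 ← R4 + 5/3·R1.
R5 ← R5 − 4/3·R1.
R2 ← R2 / (-32/5).
R1 ← R1 − 4·R2.
R3 ← R3 + 2·R2.
R4 ← R4 − 49/6·R2.
R5 ← R5 + 23/6·R2.
R3 ← R3 / (-367/320).
R1 ← R1 + 45/32·R3.
R2 ← R2 + 35/128·R3.
R4 ← R4 + 973/768·R3.
R5 ← R5 − 1627/768·R3.
R4 ← R4 / (-34799/13212).
R1 ← R1 + 738/367·R4.
R2 ← R2 − 40/367·R4.
R3 ← R3 + 1868/1101·R4.
R5 ← R5 − 7382/3303·R4.
R5 ← R5 / (489337/1252764).
R1 ← R1 − 70858/104397·R5.
R2 ← R2 − 15515/69598·R5.
R3 ← R3 − 81412/104397·R5.
R4 ← R4 + 38551/34799·R5.
Reading off the reduced rows gives x_1 = -1, x_2 = -5/2, x_3 = -3/2, x_4 = 11/4, x_5 = 1.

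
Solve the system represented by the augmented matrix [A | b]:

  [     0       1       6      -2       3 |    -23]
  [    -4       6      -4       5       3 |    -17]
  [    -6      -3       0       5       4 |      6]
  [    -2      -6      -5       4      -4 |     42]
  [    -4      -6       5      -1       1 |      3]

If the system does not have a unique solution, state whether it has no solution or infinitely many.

x_1 = 2, x_2 = -4, x_3 = -2, x_4 = 2, x_5 = -1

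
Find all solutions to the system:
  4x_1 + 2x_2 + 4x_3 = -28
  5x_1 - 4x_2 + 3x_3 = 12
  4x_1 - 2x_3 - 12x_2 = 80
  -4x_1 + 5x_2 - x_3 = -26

x_1 = 0, x_2 = -6, x_3 = -4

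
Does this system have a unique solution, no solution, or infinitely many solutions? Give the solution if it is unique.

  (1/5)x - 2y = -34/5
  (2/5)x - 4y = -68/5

infinitely many solutions

Row-reduce:
R1 ← R1 / (1/5).
R2 ← R2 − 2/5·R1.
Rank is 1 with 2 unknowns, leaving y free.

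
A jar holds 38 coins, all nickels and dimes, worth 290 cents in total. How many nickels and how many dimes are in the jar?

nickels: 18, dimes: 20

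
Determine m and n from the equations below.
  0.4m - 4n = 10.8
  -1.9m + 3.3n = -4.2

m = -3, n = -3

Row-reduce the augmented matrix:
R1 ← R1 / (2/5).
R2 ← R2 + 19/10·R1.
R2 ← R2 / (-157/10).
R1 ← R1 + 10·R2.
Reading off the reduced rows gives m = -3, n = -3.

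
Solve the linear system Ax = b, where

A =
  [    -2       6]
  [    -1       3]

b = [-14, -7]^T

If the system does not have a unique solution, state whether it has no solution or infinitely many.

infinitely many solutions

Row-reduce:
R1 ← R1 / (-2).
R2 ← R2 + 1·R1.
Rank is 1 with 2 unknowns, leaving x_2 free.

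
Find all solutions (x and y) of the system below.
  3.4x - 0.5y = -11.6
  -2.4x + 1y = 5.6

Row-reduce the augmented matrix:
R1 ← R1 / (17/5).
R2 ← R2 + 12/5·R1.
R2 ← R2 / (11/17).
R1 ← R1 + 5/34·R2.
Reading off the reduced rows gives x = -4, y = -4.

x = -4, y = -4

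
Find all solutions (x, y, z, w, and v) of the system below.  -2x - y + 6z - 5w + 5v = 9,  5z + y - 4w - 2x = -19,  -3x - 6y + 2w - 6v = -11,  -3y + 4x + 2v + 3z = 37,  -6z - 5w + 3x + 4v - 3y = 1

x = 3, y = -3, z = 2, w = 5, v = 5

Row-reduce the augmented matrix:
R1 ← R1 / (-2).
R2 ← R2 + 2·R1.
R3 ← R3 + 3·R1.
R4 ← R4 − 4·R1.
R5 ← R5 − 3·R1.
R2 ← R2 / (2).
R1 ← R1 − 1/2·R2.
R3 ← R3 + 9/2·R2.
R4 ← R4 + 5·R2.
R5 ← R5 + 9/2·R2.
R3 ← R3 / (-45/4).
R1 ← R1 + 11/4·R3.
R2 ← R2 + 1/2·R3.
R4 ← R4 − 25/2·R3.
R5 ← R5 − 3/4·R3.
R4 ← R4 / (50/9).
R1 ← R1 + 28/45·R4.
R2 ← R2 + 1/45·R4.
R3 ← R3 + 47/45·R4.
R5 ← R5 + 142/15·R4.
R5 ← R5 / (-6139/125).
R1 ← R1 − 208/125·R5.
R2 ← R2 + 189/125·R5.
R3 ← R3 + 383/125·R5.
R4 ← R4 + 126/25·R5.
Reading off the reduced rows gives x = 3, y = -3, z = 2, w = 5, v = 5.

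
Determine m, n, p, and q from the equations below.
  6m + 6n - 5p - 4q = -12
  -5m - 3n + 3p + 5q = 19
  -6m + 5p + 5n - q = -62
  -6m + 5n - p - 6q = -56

m = 1, n = -4, p = -6, q = 6

Row-reduce the augmented matrix:
R1 ← R1 / (6).
R2 ← R2 + 5·R1.
R3 ← R3 + 6·R1.
R4 ← R4 + 6·R1.
R2 ← R2 / (2).
R1 ← R1 − 1·R2.
R3 ← R3 − 11·R2.
R4 ← R4 − 11·R2.
R3 ← R3 / (77/12).
R1 ← R1 + 1/4·R3.
R2 ← R2 + 7/12·R3.
R4 ← R4 − 5/12·R3.
R4 ← R4 / (-1405/77).
R1 ← R1 + 158/77·R4.
R2 ← R2 + 5/11·R4.
R3 ← R3 + 170/77·R4.
Reading off the reduced rows gives m = 1, n = -4, p = -6, q = 6.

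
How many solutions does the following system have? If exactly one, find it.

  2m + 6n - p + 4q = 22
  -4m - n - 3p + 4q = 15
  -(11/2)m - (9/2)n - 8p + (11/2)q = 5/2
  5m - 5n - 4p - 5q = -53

Row-reduce:
R1 ← R1 / (2).
R2 ← R2 + 4·R1.
R3 ← R3 + 11/2·R1.
R4 ← R4 − 5·R1.
R2 ← R2 / (11).
R1 ← R1 − 3·R2.
R3 ← R3 − 12·R2.
R4 ← R4 + 20·R2.
R3 ← R3 / (-233/44).
R1 ← R1 − 19/22·R3.
R2 ← R2 + 5/11·R3.
R4 ← R4 + 233/22·R3.
Row 4 reduces to 0 = 2, a contradiction. The system is inconsistent.

no solution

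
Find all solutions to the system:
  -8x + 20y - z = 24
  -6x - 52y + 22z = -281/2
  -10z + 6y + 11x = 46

no solution

Row-reduce:
R1 ← R1 / (-8).
R2 ← R2 + 6·R1.
R3 ← R3 − 11·R1.
R2 ← R2 / (-67).
R1 ← R1 + 5/2·R2.
R3 ← R3 − 67/2·R2.
Row 3 reduces to 0 = -1/4, a contradiction. The system is inconsistent.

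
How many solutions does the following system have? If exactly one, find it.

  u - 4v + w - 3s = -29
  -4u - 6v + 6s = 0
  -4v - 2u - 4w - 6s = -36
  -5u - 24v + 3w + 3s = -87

Row-reduce:
R2 ← R2 + 4·R1.
R3 ← R3 + 2·R1.
R4 ← R4 + 5·R1.
R2 ← R2 / (-22).
R1 ← R1 + 4·R2.
R3 ← R3 + 12·R2.
R4 ← R4 + 44·R2.
R3 ← R3 / (-46/11).
R1 ← R1 − 3/11·R3.
R2 ← R2 + 2/11·R3.
Rank is 3 with 4 unknowns, leaving s free.

infinitely many solutions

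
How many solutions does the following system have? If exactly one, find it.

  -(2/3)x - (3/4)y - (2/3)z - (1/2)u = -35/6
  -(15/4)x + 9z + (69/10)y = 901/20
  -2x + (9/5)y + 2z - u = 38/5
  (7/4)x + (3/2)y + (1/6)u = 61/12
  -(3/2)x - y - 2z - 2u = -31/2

no solution

Row-reduce:
R1 ← R1 / (-2/3).
R2 ← R2 + 15/4·R1.
R3 ← R3 + 2·R1.
R4 ← R4 − 7/4·R1.
R5 ← R5 + 3/2·R1.
R2 ← R2 / (1779/160).
R1 ← R1 − 9/8·R2.
R3 ← R3 − 81/20·R2.
R4 ← R4 + 15/32·R2.
R5 ← R5 − 11/16·R2.
R3 ← R3 / (-382/593).
R1 ← R1 + 172/593·R3.
R2 ← R2 − 680/593·R3.
R4 ← R4 + 719/593·R3.
R5 ← R5 + 764/593·R3.
R4 ← R4 / (-23/573).
R1 ← R1 − 134/191·R4.
R2 ← R2 + 130/191·R4.
R3 ← R3 − 311/382·R4.
Row 5 reduces to 0 = -2/3, a contradiction. The system is inconsistent.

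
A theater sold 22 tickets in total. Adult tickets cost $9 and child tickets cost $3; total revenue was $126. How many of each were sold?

adult tickets: 10, child tickets: 12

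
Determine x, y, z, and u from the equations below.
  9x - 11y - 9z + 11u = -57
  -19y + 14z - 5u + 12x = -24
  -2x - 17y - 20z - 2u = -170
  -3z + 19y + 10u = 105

Row-reduce the augmented matrix:
R1 ← R1 / (9).
R2 ← R2 − 12·R1.
R3 ← R3 + 2·R1.
R2 ← R2 / (-13/3).
R1 ← R1 + 11/9·R2.
R3 ← R3 + 175/9·R2.
R4 ← R4 − 19·R2.
R3 ← R3 / (-416/3).
R1 ← R1 + 25/3·R3.
R2 ← R2 + 6·R3.
R4 ← R4 − 111·R3.
R4 ← R4 / (-28307/5408).
R1 ← R1 − 7783/5408·R4.
R2 ← R2 − 1895/2704·R4.
R3 ← R3 + 3459/5408·R4.
Reading off the reduced rows gives x = 4, y = 6, z = 3, u = 0.

x = 4, y = 6, z = 3, u = 0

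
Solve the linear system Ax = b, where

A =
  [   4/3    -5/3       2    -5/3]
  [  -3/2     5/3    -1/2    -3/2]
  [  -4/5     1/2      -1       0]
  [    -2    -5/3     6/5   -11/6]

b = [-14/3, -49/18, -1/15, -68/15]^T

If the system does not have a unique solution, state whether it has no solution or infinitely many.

Row-reduce the augmented matrix:
R1 ← R1 / (4/3).
R2 ← R2 + 3/2·R1.
R3 ← R3 + 4/5·R1.
R4 ← R4 + 2·R1.
R2 ← R2 / (-5/24).
R1 ← R1 + 5/4·R2.
R3 ← R3 + 1/2·R2.
R4 ← R4 + 25/6·R2.
R3 ← R3 / (-4).
R1 ← R1 + 9·R3.
R2 ← R2 + 42/5·R3.
R4 ← R4 + 154/5·R3.
R4 ← R4 / (2549/300).
R1 ← R1 − 121/40·R4.
R2 ← R2 − 129/100·R4.
R3 ← R3 + 71/40·R4.
Reading off the reduced rows gives x_1 = -1/3, x_2 = 2/3, x_3 = 2/3, x_4 = 8/3.

x_1 = -1/3, x_2 = 2/3, x_3 = 2/3, x_4 = 8/3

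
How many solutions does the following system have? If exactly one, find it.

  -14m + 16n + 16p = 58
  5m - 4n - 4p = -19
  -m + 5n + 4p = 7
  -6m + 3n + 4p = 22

Row-reduce the augmented matrix:
R1 ← R1 / (-14).
R2 ← R2 − 5·R1.
R3 ← R3 + 1·R1.
R4 ← R4 + 6·R1.
R2 ← R2 / (12/7).
R1 ← R1 + 8/7·R2.
R3 ← R3 − 27/7·R2.
R4 ← R4 + 27/7·R2.
R3 ← R3 / (-1).
R2 ← R2 − 1·R3.
R4 ← R4 − 1·R3.
R4 reduces to 0 = 0, so the extra equation is consistent.
Reading off the reduced rows gives m = -3, n = 0, p = 1.

m = -3, n = 0, p = 1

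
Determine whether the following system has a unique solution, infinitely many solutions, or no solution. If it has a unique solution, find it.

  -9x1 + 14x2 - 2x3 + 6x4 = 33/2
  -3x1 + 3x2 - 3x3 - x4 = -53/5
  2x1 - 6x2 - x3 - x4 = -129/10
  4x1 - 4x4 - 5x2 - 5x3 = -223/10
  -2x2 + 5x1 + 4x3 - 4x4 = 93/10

x1 = 5/2, x2 = 11/5, x3 = 5/2, x4 = 11/5

Row-reduce the augmented matrix:
R1 ← R1 / (-9).
R2 ← R2 + 3·R1.
R3 ← R3 − 2·R1.
R4 ← R4 − 4·R1.
R5 ← R5 − 5·R1.
R2 ← R2 / (-5/3).
R1 ← R1 + 14/9·R2.
R3 ← R3 + 26/9·R2.
R4 ← R4 − 11/9·R2.
R5 ← R5 − 52/9·R2.
R3 ← R3 / (13/5).
R1 ← R1 − 12/5·R3.
R2 ← R2 − 7/5·R3.
R4 ← R4 + 38/5·R3.
R5 ← R5 + 26/5·R3.
R4 ← R4 / (493/39).
R1 ← R1 + 116/39·R4.
R2 ← R2 + 46/39·R4.
R3 ← R3 − 83/39·R4.
R5 reduces to 0 = 0, so the extra equation is consistent.
Reading off the reduced rows gives x1 = 5/2, x2 = 11/5, x3 = 5/2, x4 = 11/5.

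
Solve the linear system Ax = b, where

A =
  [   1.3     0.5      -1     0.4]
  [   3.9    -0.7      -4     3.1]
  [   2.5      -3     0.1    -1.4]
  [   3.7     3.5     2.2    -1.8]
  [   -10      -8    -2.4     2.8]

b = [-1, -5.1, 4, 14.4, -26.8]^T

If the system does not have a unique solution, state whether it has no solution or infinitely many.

Row-reduce the augmented matrix:
R1 ← R1 / (13/10).
R2 ← R2 − 39/10·R1.
R3 ← R3 − 5/2·R1.
R4 ← R4 − 37/10·R1.
R5 ← R5 + 10·R1.
R2 ← R2 / (-11/5).
R1 ← R1 − 5/13·R2.
R3 ← R3 + 103/26·R2.
R4 ← R4 − 27/13·R2.
R5 ← R5 + 54/13·R2.
R3 ← R3 / (2734/715).
R1 ← R1 + 135/143·R3.
R2 ← R2 − 5/11·R3.
R4 ← R4 − 2933/715·R3.
R5 ← R5 + 5866/715·R3.
R4 ← R4 / (265347/54680).
R1 ← R1 + 8097/10936·R4.
R2 ← R2 + 2177/10936·R4.
R3 ← R3 + 15989/10936·R4.
R5 ← R5 + 265347/27340·R4.
R5 reduces to 0 = 0, so the extra equation is consistent.
Reading off the reduced rows gives x_1 = 2, x_2 = 0, x_3 = 4, x_4 = 1.

x_1 = 2, x_2 = 0, x_3 = 4, x_4 = 1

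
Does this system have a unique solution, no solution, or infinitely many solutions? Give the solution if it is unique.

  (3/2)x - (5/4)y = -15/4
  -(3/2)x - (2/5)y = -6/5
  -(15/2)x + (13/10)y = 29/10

Row-reduce:
R1 ← R1 / (3/2).
R2 ← R2 + 3/2·R1.
R3 ← R3 + 15/2·R1.
R2 ← R2 / (-33/20).
R1 ← R1 + 5/6·R2.
R3 ← R3 + 99/20·R2.
Row 3 reduces to 0 = -1, a contradiction. The system is inconsistent.

no solution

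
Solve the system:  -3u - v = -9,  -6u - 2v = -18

infinitely many solutions

Row-reduce:
R1 ← R1 / (-3).
R2 ← R2 + 6·R1.
Rank is 1 with 2 unknowns, leaving v free.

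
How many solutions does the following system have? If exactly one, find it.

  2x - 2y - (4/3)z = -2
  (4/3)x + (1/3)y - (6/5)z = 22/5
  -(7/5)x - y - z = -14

x = 5, y = 4, z = 3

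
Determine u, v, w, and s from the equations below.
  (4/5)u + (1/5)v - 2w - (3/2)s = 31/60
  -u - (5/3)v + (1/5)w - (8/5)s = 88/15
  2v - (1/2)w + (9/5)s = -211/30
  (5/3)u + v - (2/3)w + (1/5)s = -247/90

Row-reduce the augmented matrix:
R1 ← R1 / (4/5).
R2 ← R2 + 1·R1.
R4 ← R4 − 5/3·R1.
R2 ← R2 / (-17/12).
R1 ← R1 − 1/4·R2.
R3 ← R3 − 2·R2.
R4 ← R4 − 7/12·R2.
R3 ← R3 / (-637/170).
R1 ← R1 + 247/85·R3.
R2 ← R2 − 138/85·R3.
R4 ← R4 − 217/85·R3.
R4 ← R4 / (-101/455).
R1 ← R1 + 39/490·R4.
R2 ← R2 − 7053/6370·R4.
R3 ← R3 − 528/637·R4.
Reading off the reduced rows gives u = 0, v = -2, w = 2/3, s = -3/2.

u = 0, v = -2, w = 2/3, s = -3/2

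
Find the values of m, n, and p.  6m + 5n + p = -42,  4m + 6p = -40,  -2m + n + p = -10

m = -1, n = -6, p = -6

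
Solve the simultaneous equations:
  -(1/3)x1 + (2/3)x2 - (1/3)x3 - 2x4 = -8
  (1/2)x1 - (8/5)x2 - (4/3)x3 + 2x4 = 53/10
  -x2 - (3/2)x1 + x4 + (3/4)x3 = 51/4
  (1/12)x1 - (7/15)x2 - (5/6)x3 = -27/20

infinitely many solutions

Row-reduce:
R1 ← R1 / (-1/3).
R2 ← R2 − 1/2·R1.
R3 ← R3 + 3/2·R1.
R4 ← R4 − 1/12·R1.
R2 ← R2 / (-3/5).
R1 ← R1 + 2·R2.
R3 ← R3 + 4·R2.
R4 ← R4 + 3/10·R2.
R3 ← R3 / (521/36).
R1 ← R1 − 64/9·R3.
R2 ← R2 − 55/18·R3.
Rank is 3 with 4 unknowns, leaving x4 free.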